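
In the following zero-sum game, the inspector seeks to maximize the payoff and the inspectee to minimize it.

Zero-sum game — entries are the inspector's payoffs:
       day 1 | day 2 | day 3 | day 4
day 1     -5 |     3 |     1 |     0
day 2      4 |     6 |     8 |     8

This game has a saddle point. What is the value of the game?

Row minima: -5, 4 → the inspector's maximin is 4.
Column maxima: 4, 6, 8, 8 → the inspectee's minimax is 4.
They coincide at (day 2, day 1), so the value is 4.

4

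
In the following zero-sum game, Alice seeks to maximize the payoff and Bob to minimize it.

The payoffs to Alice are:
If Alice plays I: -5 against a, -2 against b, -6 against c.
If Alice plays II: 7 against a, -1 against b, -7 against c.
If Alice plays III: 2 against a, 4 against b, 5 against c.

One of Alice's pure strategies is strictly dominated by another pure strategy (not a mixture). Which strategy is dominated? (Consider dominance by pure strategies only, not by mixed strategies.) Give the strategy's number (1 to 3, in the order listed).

Compare I with III: 2 > -5, 4 > -2, 5 > -6.
So III strictly dominates I for Alice; I is strictly dominated.

1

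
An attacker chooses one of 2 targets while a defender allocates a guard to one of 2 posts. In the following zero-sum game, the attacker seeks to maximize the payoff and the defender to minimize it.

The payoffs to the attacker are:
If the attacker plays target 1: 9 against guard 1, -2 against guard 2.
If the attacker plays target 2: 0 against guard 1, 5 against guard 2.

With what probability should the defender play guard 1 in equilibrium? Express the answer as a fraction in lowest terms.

Row minima are -2 and 0, so the attacker's maximin is 0; column maxima are 9 and 5, so the defender's minimax is 5. These differ, so the equilibrium is in mixed strategies.
Let the defender play guard 1 with probability q. The attacker is indifferent when 9q − 2(1−q) = 5(1−q), giving q = 7/16.

7/16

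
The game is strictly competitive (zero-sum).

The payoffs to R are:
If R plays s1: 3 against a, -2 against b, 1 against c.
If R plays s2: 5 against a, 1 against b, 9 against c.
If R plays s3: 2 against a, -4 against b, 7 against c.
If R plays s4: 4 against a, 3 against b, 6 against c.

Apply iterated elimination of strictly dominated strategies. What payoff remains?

Column a is strictly dominated by b for C (-2<3, 1<5, -4<2, 3<4); eliminate a.
Row s1 is strictly dominated by row s2 (1>-2, 9>1); eliminate s1.
Column c is strictly dominated by b for C (1<9, -4<7, 3<6); eliminate c.
Row s2 is strictly dominated by row s4 (3>1); eliminate s2.
Row s3 is strictly dominated by row s4 (3>-4); eliminate s3.
Only (s4, b) remains, with payoff 3.

3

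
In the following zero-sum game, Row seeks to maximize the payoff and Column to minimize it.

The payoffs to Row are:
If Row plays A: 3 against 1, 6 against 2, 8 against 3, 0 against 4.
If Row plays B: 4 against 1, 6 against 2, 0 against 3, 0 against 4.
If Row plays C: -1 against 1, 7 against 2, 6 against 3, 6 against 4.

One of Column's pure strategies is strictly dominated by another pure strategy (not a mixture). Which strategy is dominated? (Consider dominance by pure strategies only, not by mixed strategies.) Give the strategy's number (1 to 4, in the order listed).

Column prefers columns that give Row less. Compare 2 with 1: 3 < 6, 4 < 6, -1 < 7.
So 1 strictly dominates 2 for Column; 2 is strictly dominated.

2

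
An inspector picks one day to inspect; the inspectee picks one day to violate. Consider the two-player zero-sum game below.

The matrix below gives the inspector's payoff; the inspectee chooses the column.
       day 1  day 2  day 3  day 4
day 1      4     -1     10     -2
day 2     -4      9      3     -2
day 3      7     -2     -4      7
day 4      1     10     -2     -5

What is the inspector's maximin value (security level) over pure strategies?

-2

The worst-case payoff for each row is day 1: -2, day 2: -4, day 3: -4, day 4: -5.
The best of these is -2.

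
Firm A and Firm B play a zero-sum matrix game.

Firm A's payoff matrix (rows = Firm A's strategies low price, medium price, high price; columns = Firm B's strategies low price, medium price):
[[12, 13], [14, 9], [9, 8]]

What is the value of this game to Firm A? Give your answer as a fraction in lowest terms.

37/3

Row high price is strictly dominated by row low price, so Firm A never plays it.
The remaining 2×2 game on (low price, medium price) × (low price, medium price) has no saddle point. Let Firm A play low price with probability p; indifference gives 12p + 14(1−p) = 13p + 9(1−p), so p = 5/6.
Similarly Firm B's optimal q on low price is 2/3, and the value is 12·(2/3) + (13)·(1/3) = 37/3.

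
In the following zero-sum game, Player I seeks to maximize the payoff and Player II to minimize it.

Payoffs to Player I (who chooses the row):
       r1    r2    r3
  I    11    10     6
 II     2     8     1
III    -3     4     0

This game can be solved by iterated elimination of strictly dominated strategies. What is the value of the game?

6

Row III is strictly dominated by row I (11>-3, 10>4, 6>0); eliminate III.
Row II is strictly dominated by row I (11>2, 10>8, 6>1); eliminate II.
Column r2 is strictly dominated by r3 for Player II (6<10); eliminate r2.
Column r1 is strictly dominated by r3 for Player II (6<11); eliminate r1.
Only (I, r3) remains, with payoff 6.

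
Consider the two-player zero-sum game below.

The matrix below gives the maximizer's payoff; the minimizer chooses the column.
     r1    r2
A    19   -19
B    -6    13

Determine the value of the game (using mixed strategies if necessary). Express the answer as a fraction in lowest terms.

Row minima are -19 and -6, so the maximizer's maximin is -6; column maxima are 19 and 13, so the minimizer's minimax is 13. These differ, so the equilibrium is in mixed strategies.
Let the maximizer play A with probability p. The minimizer is indifferent when 19p − 6(1−p) = −19p + 13(1−p), giving p = 1/3.
Let the minimizer play r1 with probability q. The maximizer is indifferent when 19q − 19(1−q) = −6q + 13(1−q), giving q = 32/57.
The value is 19·(32/57) + (-19)·(25/57) = 7/3.

7/3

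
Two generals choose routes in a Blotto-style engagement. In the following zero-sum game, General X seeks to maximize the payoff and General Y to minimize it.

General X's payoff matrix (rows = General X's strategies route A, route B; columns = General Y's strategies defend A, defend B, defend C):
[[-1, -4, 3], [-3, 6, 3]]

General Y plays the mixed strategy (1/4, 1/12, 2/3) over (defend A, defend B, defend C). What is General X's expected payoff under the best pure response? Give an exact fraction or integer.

7/4

route A: (-1)·(1/4) + (-4)·(1/12) + (3)·(2/3) = 17/12.
route B: (-3)·(1/4) + (6)·(1/12) + (3)·(2/3) = 7/4.
The best pure response is route B with expected payoff 7/4.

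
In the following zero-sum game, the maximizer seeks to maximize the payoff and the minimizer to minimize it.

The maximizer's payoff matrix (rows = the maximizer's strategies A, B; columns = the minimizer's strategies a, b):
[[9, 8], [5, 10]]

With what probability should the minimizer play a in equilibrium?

1/3

Row minima are 8 and 5, so the maximizer's maximin is 8; column maxima are 9 and 10, so the minimizer's minimax is 9. These differ, so the equilibrium is in mixed strategies.
Let the minimizer play a with probability q. The maximizer is indifferent when 9q + 8(1−q) = 5q + 10(1−q), giving q = 1/3.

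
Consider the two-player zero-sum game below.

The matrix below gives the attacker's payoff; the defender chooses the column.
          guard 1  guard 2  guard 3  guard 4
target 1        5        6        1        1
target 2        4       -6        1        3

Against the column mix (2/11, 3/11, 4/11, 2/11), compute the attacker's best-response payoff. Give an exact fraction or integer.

34/11

target 1: (5)·(2/11) + (6)·(3/11) + (1)·(4/11) + (1)·(2/11) = 34/11.
target 2: (4)·(2/11) + (-6)·(3/11) + (1)·(4/11) + (3)·(2/11) = 0.
The best pure response is target 1 with expected payoff 34/11.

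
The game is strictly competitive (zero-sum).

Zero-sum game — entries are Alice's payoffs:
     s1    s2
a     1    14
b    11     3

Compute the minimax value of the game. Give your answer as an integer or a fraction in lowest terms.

Row minima are 1 and 3, so Alice's maximin is 3; column maxima are 11 and 14, so Bob's minimax is 11. These differ, so the equilibrium is in mixed strategies.
Let Alice play a with probability p. Bob is indifferent when p + 11(1−p) = 14p + 3(1−p), giving p = 8/21.
Let Bob play s1 with probability q. Alice is indifferent when q + 14(1−q) = 11q + 3(1−q), giving q = 11/21.
The value is 1·(11/21) + (14)·(10/21) = 151/21.

151/21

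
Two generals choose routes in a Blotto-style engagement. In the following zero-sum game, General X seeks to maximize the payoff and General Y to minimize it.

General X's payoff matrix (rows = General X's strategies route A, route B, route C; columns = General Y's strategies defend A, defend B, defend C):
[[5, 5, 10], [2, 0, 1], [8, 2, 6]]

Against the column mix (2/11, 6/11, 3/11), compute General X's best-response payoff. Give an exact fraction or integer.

70/11

route A: (5)·(2/11) + (5)·(6/11) + (10)·(3/11) = 70/11.
route B: (2)·(2/11) + (0)·(6/11) + (1)·(3/11) = 7/11.
route C: (8)·(2/11) + (2)·(6/11) + (6)·(3/11) = 46/11.
The best pure response is route A with expected payoff 70/11.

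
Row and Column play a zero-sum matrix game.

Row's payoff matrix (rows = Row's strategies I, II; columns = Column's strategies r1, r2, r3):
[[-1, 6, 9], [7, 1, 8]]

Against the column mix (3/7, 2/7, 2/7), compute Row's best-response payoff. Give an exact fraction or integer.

I: (-1)·(3/7) + (6)·(2/7) + (9)·(2/7) = 27/7.
II: (7)·(3/7) + (1)·(2/7) + (8)·(2/7) = 39/7.
The best pure response is II with expected payoff 39/7.

39/7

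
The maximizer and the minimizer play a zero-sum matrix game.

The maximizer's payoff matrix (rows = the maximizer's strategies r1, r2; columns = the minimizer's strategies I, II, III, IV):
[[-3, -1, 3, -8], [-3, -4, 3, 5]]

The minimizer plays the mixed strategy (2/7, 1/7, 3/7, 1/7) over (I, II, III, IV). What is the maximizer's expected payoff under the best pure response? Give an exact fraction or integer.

4/7

r1: (-3)·(2/7) + (-1)·(1/7) + (3)·(3/7) + (-8)·(1/7) = -6/7.
r2: (-3)·(2/7) + (-4)·(1/7) + (3)·(3/7) + (5)·(1/7) = 4/7.
The best pure response is r2 with expected payoff 4/7.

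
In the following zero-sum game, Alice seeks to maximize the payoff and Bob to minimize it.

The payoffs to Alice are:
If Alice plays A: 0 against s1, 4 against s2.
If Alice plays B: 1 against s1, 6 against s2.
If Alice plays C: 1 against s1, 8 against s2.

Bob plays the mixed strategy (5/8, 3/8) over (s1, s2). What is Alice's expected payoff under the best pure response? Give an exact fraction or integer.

A: (0)·(5/8) + (4)·(3/8) = 3/2.
B: (1)·(5/8) + (6)·(3/8) = 23/8.
C: (1)·(5/8) + (8)·(3/8) = 29/8.
The best pure response is C with expected payoff 29/8.

29/8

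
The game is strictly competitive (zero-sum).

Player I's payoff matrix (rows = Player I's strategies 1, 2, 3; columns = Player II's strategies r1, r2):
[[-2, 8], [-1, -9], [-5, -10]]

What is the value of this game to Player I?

-13/9

Row 3 is strictly dominated by row 2, so Player I never plays it.
The remaining 2×2 game on (1, 2) × (r1, r2) has no saddle point. Let Player I play 1 with probability p; indifference gives −2p − (1−p) = 8p − 9(1−p), so p = 4/9.
Similarly Player II's optimal q on r1 is 17/18, and the value is -2·(17/18) + (8)·(1/18) = -13/9.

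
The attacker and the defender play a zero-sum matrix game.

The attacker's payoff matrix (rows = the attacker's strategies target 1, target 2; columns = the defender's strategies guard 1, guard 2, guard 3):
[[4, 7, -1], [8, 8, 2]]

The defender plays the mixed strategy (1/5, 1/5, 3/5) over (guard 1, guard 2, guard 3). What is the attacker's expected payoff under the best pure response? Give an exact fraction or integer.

target 1: (4)·(1/5) + (7)·(1/5) + (-1)·(3/5) = 8/5.
target 2: (8)·(1/5) + (8)·(1/5) + (2)·(3/5) = 22/5.
The best pure response is target 2 with expected payoff 22/5.

22/5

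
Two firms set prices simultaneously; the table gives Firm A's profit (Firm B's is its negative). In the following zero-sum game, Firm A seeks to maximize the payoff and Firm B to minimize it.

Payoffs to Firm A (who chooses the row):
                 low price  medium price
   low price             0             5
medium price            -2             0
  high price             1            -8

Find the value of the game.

Row medium price is strictly dominated by row low price, so Firm A never plays it.
The remaining 2×2 game on (low price, high price) × (low price, medium price) has no saddle point. Let Firm A play low price with probability p; indifference gives (1−p) = 5p − 8(1−p), so p = 9/14.
Similarly Firm B's optimal q on low price is 13/14, and the value is 0·(13/14) + (5)·(1/14) = 5/14.

5/14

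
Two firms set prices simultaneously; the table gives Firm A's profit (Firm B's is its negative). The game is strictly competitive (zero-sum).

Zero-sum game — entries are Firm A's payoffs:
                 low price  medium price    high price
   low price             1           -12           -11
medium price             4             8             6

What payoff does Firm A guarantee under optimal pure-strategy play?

4

Row minima: -12, 4 → Firm A's maximin is 4.
Column maxima: 4, 8, 6 → Firm B's minimax is 4.
They coincide at (medium price, low price), so the value is 4.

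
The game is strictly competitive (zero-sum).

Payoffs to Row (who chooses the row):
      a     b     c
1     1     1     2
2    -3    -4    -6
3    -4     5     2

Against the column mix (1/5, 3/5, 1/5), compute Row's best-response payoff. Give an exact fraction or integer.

1: (1)·(1/5) + (1)·(3/5) + (2)·(1/5) = 6/5.
2: (-3)·(1/5) + (-4)·(3/5) + (-6)·(1/5) = -21/5.
3: (-4)·(1/5) + (5)·(3/5) + (2)·(1/5) = 13/5.
The best pure response is 3 with expected payoff 13/5.

13/5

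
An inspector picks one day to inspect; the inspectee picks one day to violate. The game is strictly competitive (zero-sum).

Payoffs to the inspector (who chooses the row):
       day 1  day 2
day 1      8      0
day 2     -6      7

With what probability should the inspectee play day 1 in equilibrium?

Row minima are 0 and -6, so the inspector's maximin is 0; column maxima are 8 and 7, so the inspectee's minimax is 7. These differ, so the equilibrium is in mixed strategies.
Let the inspectee play day 1 with probability q. The inspector is indifferent when 8q = −6q + 7(1−q), giving q = 1/3.

1/3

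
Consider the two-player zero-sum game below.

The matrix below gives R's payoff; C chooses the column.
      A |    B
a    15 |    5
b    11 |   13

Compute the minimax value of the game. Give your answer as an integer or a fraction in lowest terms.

35/3

Row minima are 5 and 11, so R's maximin is 11; column maxima are 15 and 13, so C's minimax is 13. These differ, so the equilibrium is in mixed strategies.
Let R play a with probability p. C is indifferent when 15p + 11(1−p) = 5p + 13(1−p), giving p = 1/6.
Let C play A with probability q. R is indifferent when 15q + 5(1−q) = 11q + 13(1−q), giving q = 2/3.
The value is 15·(2/3) + (5)·(1/3) = 35/3.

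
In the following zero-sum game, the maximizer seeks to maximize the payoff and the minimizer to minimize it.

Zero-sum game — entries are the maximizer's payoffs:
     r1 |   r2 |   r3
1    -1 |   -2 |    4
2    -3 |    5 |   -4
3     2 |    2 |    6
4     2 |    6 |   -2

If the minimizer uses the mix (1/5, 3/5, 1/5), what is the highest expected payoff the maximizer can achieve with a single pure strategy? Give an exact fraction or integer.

1: (-1)·(1/5) + (-2)·(3/5) + (4)·(1/5) = -3/5.
2: (-3)·(1/5) + (5)·(3/5) + (-4)·(1/5) = 8/5.
3: (2)·(1/5) + (2)·(3/5) + (6)·(1/5) = 14/5.
4: (2)·(1/5) + (6)·(3/5) + (-2)·(1/5) = 18/5.
The best pure response is 4 with expected payoff 18/5.

18/5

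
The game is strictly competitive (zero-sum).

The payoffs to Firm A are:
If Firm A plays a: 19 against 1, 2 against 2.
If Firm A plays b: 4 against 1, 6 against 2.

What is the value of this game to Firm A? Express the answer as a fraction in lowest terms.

106/19

Row minima are 2 and 4, so Firm A's maximin is 4; column maxima are 19 and 6, so Firm B's minimax is 6. These differ, so the equilibrium is in mixed strategies.
Let Firm A play a with probability p. Firm B is indifferent when 19p + 4(1−p) = 2p + 6(1−p), giving p = 2/19.
Let Firm B play 1 with probability q. Firm A is indifferent when 19q + 2(1−q) = 4q + 6(1−q), giving q = 4/19.
The value is 19·(4/19) + (2)·(15/19) = 106/19.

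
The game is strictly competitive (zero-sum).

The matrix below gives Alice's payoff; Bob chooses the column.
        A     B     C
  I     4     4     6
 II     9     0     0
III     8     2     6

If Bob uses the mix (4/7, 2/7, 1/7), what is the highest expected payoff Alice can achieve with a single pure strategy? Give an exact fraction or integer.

I: (4)·(4/7) + (4)·(2/7) + (6)·(1/7) = 30/7.
II: (9)·(4/7) + (0)·(2/7) + (0)·(1/7) = 36/7.
III: (8)·(4/7) + (2)·(2/7) + (6)·(1/7) = 6.
The best pure response is III with expected payoff 6.

6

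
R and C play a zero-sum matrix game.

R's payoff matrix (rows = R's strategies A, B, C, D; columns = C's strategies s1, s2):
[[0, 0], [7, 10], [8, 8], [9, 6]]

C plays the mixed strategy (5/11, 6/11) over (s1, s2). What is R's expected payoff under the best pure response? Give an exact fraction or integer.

A: (0)·(5/11) + (0)·(6/11) = 0.
B: (7)·(5/11) + (10)·(6/11) = 95/11.
C: (8)·(5/11) + (8)·(6/11) = 8.
D: (9)·(5/11) + (6)·(6/11) = 81/11.
The best pure response is B with expected payoff 95/11.

95/11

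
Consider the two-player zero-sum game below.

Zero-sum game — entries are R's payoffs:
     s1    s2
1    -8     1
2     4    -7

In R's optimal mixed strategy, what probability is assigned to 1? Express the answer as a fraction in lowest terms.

11/20

Row minima are -8 and -7, so R's maximin is -7; column maxima are 4 and 1, so C's minimax is 1. These differ, so the equilibrium is in mixed strategies.
Let R play 1 with probability p. C is indifferent when −8p + 4(1−p) = p − 7(1−p), giving p = 11/20.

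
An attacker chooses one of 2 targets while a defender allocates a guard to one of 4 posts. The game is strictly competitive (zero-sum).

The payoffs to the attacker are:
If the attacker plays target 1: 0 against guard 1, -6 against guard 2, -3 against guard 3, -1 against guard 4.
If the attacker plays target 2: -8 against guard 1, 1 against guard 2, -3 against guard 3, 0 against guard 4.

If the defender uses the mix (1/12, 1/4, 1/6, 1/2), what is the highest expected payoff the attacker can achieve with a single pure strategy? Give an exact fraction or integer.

target 1: (0)·(1/12) + (-6)·(1/4) + (-3)·(1/6) + (-1)·(1/2) = -5/2.
target 2: (-8)·(1/12) + (1)·(1/4) + (-3)·(1/6) + (0)·(1/2) = -11/12.
The best pure response is target 2 with expected payoff -11/12.

-11/12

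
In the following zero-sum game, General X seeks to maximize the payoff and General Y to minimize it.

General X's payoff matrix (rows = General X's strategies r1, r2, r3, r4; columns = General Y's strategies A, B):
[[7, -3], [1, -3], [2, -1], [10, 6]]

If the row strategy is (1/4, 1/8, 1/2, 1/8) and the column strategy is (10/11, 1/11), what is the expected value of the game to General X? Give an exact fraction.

Against (10/11, 1/11), each row's expected payoff is r1: 67/11; r2: 7/11; r3: 19/11; r4: 106/11.
Taking the (1/4, 1/8, 1/2, 1/8)-weighted average: (1/4)·(67/11) + (1/8)·(7/11) + (1/2)·(19/11) + (1/8)·(106/11) = 323/88.

323/88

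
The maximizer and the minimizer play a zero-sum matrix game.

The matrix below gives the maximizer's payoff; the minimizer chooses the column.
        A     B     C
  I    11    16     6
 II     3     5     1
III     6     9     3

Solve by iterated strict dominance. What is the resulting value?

Row II is strictly dominated by row I (11>3, 16>5, 6>1); eliminate II.
Column B is strictly dominated by A for the minimizer (11<16, 6<9); eliminate B.
Row III is strictly dominated by row I (11>6, 6>3); eliminate III.
Column A is strictly dominated by C for the minimizer (6<11); eliminate A.
Only (I, C) remains, with payoff 6.

6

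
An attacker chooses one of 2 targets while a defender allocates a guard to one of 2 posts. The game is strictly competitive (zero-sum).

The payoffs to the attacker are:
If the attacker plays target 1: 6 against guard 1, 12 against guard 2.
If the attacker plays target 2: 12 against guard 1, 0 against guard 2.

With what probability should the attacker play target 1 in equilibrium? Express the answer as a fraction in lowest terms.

Row minima are 6 and 0, so the attacker's maximin is 6; column maxima are 12 and 12, so the defender's minimax is 12. These differ, so the equilibrium is in mixed strategies.
Let the attacker play target 1 with probability p. The defender is indifferent when 6p + 12(1−p) = 12p, giving p = 2/3.

2/3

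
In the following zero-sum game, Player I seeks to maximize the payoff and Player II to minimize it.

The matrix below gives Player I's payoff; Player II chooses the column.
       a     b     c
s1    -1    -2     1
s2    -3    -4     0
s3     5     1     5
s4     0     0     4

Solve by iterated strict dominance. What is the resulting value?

1

Row s4 is strictly dominated by row s3 (5>0, 1>0, 5>4); eliminate s4.
Row s2 is strictly dominated by row s1 (-1>-3, -2>-4, 1>0); eliminate s2.
Row s1 is strictly dominated by row s3 (5>-1, 1>-2, 5>1); eliminate s1.
Column a is strictly dominated by b for Player II (1<5); eliminate a.
Column c is strictly dominated by b for Player II (1<5); eliminate c.
Only (s3, b) remains, with payoff 1.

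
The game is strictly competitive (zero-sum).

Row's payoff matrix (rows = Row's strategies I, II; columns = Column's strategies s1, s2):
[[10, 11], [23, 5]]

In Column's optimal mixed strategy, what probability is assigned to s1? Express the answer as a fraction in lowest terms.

Row minima are 10 and 5, so Row's maximin is 10; column maxima are 23 and 11, so Column's minimax is 11. These differ, so the equilibrium is in mixed strategies.
Let Column play s1 with probability q. Row is indifferent when 10q + 11(1−q) = 23q + 5(1−q), giving q = 6/19.

6/19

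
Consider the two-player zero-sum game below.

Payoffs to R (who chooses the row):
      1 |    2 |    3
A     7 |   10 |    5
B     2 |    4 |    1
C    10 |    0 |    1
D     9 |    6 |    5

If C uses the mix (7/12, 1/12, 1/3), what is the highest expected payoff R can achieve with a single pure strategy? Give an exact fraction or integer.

89/12

A: (7)·(7/12) + (10)·(1/12) + (5)·(1/3) = 79/12.
B: (2)·(7/12) + (4)·(1/12) + (1)·(1/3) = 11/6.
C: (10)·(7/12) + (0)·(1/12) + (1)·(1/3) = 37/6.
D: (9)·(7/12) + (6)·(1/12) + (5)·(1/3) = 89/12.
The best pure response is D with expected payoff 89/12.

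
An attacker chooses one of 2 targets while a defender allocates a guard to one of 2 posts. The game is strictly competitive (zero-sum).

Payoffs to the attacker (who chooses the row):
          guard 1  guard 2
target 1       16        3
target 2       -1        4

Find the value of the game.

67/18

Row minima are 3 and -1, so the attacker's maximin is 3; column maxima are 16 and 4, so the defender's minimax is 4. These differ, so the equilibrium is in mixed strategies.
Let the attacker play target 1 with probability p. The defender is indifferent when 16p − (1−p) = 3p + 4(1−p), giving p = 5/18.
Let the defender play guard 1 with probability q. The attacker is indifferent when 16q + 3(1−q) = −q + 4(1−q), giving q = 1/18.
The value is 16·(1/18) + (3)·(17/18) = 67/18.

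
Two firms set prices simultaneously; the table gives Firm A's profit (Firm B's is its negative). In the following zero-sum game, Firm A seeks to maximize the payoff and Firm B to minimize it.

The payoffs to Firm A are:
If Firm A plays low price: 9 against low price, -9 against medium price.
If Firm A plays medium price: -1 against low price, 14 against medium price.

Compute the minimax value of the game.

Row minima are -9 and -1, so Firm A's maximin is -1; column maxima are 9 and 14, so Firm B's minimax is 9. These differ, so the equilibrium is in mixed strategies.
Let Firm A play low price with probability p. Firm B is indifferent when 9p − (1−p) = −9p + 14(1−p), giving p = 5/11.
Let Firm B play low price with probability q. Firm A is indifferent when 9q − 9(1−q) = −q + 14(1−q), giving q = 23/33.
The value is 9·(23/33) + (-9)·(10/33) = 39/11.

39/11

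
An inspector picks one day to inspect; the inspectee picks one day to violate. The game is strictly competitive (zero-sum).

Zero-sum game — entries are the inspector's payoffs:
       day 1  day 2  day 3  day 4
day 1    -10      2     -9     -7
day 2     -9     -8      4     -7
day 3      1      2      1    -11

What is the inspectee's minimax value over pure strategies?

-7

The worst case (largest entry) in each column is day 1: 1, day 2: 2, day 3: 4, day 4: -7.
The best (smallest) of these is -7.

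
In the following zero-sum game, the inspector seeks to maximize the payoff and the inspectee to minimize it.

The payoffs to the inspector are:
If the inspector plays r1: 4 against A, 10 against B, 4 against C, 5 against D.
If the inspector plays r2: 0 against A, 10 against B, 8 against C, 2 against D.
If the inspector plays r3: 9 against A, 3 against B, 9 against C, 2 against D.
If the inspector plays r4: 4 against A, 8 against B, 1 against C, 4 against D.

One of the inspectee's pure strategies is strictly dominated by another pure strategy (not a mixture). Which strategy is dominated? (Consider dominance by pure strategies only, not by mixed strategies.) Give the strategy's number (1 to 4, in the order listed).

The inspectee prefers columns that give the inspector less. Compare B with D: 5 < 10, 2 < 10, 2 < 3, 4 < 8.
So D strictly dominates B for the inspectee; B is strictly dominated.

2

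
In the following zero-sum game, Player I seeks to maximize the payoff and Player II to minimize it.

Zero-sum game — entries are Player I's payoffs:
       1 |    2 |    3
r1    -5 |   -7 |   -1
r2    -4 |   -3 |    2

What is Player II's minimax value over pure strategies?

The worst case (largest entry) in each column is 1: -4, 2: -3, 3: 2.
The best (smallest) of these is -4.

-4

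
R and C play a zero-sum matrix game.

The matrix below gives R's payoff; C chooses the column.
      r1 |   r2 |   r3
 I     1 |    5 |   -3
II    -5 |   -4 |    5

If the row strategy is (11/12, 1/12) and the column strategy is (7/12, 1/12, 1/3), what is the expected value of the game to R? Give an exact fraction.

-19/144

Against (7/12, 1/12, 1/3), each row's expected payoff is I: 0; II: -19/12.
Taking the (11/12, 1/12)-weighted average: (11/12)·(0) + (1/12)·(-19/12) = -19/144.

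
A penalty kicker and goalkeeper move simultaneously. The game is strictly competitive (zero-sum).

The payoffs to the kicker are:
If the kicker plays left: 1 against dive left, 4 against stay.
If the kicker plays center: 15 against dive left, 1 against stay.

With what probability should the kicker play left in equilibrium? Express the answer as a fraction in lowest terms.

Row minima are 1 and 1, so the kicker's maximin is 1; column maxima are 15 and 4, so the goalkeeper's minimax is 4. These differ, so the equilibrium is in mixed strategies.
Let the kicker play left with probability p. The goalkeeper is indifferent when p + 15(1−p) = 4p + (1−p), giving p = 14/17.

14/17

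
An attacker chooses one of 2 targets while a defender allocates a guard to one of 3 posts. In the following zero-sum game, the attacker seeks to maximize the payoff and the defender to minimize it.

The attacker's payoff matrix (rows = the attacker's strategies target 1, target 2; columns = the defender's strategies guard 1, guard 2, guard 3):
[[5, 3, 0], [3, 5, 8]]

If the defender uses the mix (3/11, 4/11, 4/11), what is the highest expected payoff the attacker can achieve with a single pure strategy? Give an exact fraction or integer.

target 1: (5)·(3/11) + (3)·(4/11) + (0)·(4/11) = 27/11.
target 2: (3)·(3/11) + (5)·(4/11) + (8)·(4/11) = 61/11.
The best pure response is target 2 with expected payoff 61/11.

61/11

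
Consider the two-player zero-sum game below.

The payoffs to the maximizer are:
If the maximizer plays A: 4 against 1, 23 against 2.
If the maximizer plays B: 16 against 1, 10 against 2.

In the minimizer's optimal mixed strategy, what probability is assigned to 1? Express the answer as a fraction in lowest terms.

Row minima are 4 and 10, so the maximizer's maximin is 10; column maxima are 16 and 23, so the minimizer's minimax is 16. These differ, so the equilibrium is in mixed strategies.
Let the minimizer play 1 with probability q. The maximizer is indifferent when 4q + 23(1−q) = 16q + 10(1−q), giving q = 13/25.

13/25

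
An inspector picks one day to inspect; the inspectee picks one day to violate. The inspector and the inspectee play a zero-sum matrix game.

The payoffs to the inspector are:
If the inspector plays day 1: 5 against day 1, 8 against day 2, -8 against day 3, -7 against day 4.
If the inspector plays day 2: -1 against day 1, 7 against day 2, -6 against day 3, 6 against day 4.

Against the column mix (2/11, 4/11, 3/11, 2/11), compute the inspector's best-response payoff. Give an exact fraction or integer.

day 1: (5)·(2/11) + (8)·(4/11) + (-8)·(3/11) + (-7)·(2/11) = 4/11.
day 2: (-1)·(2/11) + (7)·(4/11) + (-6)·(3/11) + (6)·(2/11) = 20/11.
The best pure response is day 2 with expected payoff 20/11.

20/11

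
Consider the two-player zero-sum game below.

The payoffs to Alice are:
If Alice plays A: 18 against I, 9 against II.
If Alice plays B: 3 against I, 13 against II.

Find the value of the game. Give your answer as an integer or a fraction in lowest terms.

207/19

Row minima are 9 and 3, so Alice's maximin is 9; column maxima are 18 and 13, so Bob's minimax is 13. These differ, so the equilibrium is in mixed strategies.
Let Alice play A with probability p. Bob is indifferent when 18p + 3(1−p) = 9p + 13(1−p), giving p = 10/19.
Let Bob play I with probability q. Alice is indifferent when 18q + 9(1−q) = 3q + 13(1−q), giving q = 4/19.
The value is 18·(4/19) + (9)·(15/19) = 207/19.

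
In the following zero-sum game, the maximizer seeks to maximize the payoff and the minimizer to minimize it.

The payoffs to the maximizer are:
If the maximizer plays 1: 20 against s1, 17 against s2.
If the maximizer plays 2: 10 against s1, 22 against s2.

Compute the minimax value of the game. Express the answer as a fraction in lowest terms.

Row minima are 17 and 10, so the maximizer's maximin is 17; column maxima are 20 and 22, so the minimizer's minimax is 20. These differ, so the equilibrium is in mixed strategies.
Let the maximizer play 1 with probability p. The minimizer is indifferent when 20p + 10(1−p) = 17p + 22(1−p), giving p = 4/5.
Let the minimizer play s1 with probability q. The maximizer is indifferent when 20q + 17(1−q) = 10q + 22(1−q), giving q = 1/3.
The value is 20·(1/3) + (17)·(2/3) = 18.

18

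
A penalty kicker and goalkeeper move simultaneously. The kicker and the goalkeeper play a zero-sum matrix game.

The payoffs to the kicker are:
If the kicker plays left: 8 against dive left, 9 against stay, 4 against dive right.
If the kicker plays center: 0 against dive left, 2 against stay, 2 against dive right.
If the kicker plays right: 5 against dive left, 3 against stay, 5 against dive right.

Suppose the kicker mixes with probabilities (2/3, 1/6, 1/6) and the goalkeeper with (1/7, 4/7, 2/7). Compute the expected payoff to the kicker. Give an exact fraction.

Against (1/7, 4/7, 2/7), each row's expected payoff is left: 52/7; center: 12/7; right: 27/7.
Taking the (2/3, 1/6, 1/6)-weighted average: (2/3)·(52/7) + (1/6)·(12/7) + (1/6)·(27/7) = 247/42.

247/42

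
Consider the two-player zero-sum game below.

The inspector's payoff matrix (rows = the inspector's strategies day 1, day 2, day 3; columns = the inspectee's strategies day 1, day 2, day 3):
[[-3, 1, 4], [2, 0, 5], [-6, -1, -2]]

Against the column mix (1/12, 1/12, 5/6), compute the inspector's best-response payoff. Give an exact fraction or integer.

13/3

day 1: (-3)·(1/12) + (1)·(1/12) + (4)·(5/6) = 19/6.
day 2: (2)·(1/12) + (0)·(1/12) + (5)·(5/6) = 13/3.
day 3: (-6)·(1/12) + (-1)·(1/12) + (-2)·(5/6) = -9/4.
The best pure response is day 2 with expected payoff 13/3.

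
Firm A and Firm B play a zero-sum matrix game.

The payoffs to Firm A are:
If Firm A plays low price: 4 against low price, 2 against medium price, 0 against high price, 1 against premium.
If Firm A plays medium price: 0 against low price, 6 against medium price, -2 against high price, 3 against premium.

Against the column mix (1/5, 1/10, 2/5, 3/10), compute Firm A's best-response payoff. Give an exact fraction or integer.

low price: (4)·(1/5) + (2)·(1/10) + (0)·(2/5) + (1)·(3/10) = 13/10.
medium price: (0)·(1/5) + (6)·(1/10) + (-2)·(2/5) + (3)·(3/10) = 7/10.
The best pure response is low price with expected payoff 13/10.

13/10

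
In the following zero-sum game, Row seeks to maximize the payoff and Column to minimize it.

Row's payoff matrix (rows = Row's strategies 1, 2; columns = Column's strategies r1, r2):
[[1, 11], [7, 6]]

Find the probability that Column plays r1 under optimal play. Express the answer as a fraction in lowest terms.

5/11

Row minima are 1 and 6, so Row's maximin is 6; column maxima are 7 and 11, so Column's minimax is 7. These differ, so the equilibrium is in mixed strategies.
Let Column play r1 with probability q. Row is indifferent when q + 11(1−q) = 7q + 6(1−q), giving q = 5/11.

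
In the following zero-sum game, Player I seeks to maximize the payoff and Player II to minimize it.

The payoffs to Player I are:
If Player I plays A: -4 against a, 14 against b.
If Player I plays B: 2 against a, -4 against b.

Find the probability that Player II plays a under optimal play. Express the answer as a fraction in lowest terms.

Row minima are -4 and -4, so Player I's maximin is -4; column maxima are 2 and 14, so Player II's minimax is 2. These differ, so the equilibrium is in mixed strategies.
Let Player II play a with probability q. Player I is indifferent when −4q + 14(1−q) = 2q − 4(1−q), giving q = 3/4.

3/4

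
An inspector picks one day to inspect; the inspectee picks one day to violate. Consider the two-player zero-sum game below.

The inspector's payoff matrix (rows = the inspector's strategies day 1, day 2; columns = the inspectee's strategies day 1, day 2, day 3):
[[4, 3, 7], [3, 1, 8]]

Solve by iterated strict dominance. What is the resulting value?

3

Column day 1 is strictly dominated by day 2 for the inspectee (3<4, 1<3); eliminate day 1.
Column day 3 is strictly dominated by day 2 for the inspectee (3<7, 1<8); eliminate day 3.
Row day 2 is strictly dominated by row day 1 (3>1); eliminate day 2.
Only (day 1, day 2) remains, with payoff 3.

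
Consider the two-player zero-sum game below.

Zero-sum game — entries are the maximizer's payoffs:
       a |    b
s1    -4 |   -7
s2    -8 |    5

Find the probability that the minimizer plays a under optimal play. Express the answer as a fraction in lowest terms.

Row minima are -7 and -8, so the maximizer's maximin is -7; column maxima are -4 and 5, so the minimizer's minimax is -4. These differ, so the equilibrium is in mixed strategies.
Let the minimizer play a with probability q. The maximizer is indifferent when −4q − 7(1−q) = −8q + 5(1−q), giving q = 3/4.

3/4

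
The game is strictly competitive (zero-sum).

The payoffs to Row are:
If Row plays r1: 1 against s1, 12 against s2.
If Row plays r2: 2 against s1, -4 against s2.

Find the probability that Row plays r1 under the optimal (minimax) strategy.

6/17

Row minima are 1 and -4, so Row's maximin is 1; column maxima are 2 and 12, so Column's minimax is 2. These differ, so the equilibrium is in mixed strategies.
Let Row play r1 with probability p. Column is indifferent when p + 2(1−p) = 12p − 4(1−p), giving p = 6/17.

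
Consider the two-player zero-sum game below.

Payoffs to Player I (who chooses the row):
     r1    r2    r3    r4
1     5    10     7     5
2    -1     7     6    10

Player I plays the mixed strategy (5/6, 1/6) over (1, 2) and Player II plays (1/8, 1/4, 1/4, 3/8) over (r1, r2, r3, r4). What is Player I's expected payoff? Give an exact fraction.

325/48

Against (1/8, 1/4, 1/4, 3/8), each row's expected payoff is 1: 27/4; 2: 55/8.
Taking the (5/6, 1/6)-weighted average: (5/6)·(27/4) + (1/6)·(55/8) = 325/48.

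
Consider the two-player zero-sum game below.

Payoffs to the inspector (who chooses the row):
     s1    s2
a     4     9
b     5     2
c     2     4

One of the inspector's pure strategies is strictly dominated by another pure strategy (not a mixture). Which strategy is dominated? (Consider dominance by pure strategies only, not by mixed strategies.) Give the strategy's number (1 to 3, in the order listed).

3

Compare c with a: 4 > 2, 9 > 4.
So a strictly dominates c for the inspector; c is strictly dominated.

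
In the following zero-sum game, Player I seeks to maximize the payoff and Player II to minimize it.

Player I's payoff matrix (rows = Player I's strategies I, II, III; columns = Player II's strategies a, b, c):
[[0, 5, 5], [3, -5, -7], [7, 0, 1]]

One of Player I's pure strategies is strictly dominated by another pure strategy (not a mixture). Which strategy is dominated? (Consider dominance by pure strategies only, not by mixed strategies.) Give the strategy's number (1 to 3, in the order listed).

Compare II with III: 7 > 3, 0 > -5, 1 > -7.
So III strictly dominates II for Player I; II is strictly dominated.

2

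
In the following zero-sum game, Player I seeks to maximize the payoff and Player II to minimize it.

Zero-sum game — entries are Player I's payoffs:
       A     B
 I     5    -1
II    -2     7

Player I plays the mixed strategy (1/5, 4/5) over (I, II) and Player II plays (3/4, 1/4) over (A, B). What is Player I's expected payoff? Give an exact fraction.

Against (3/4, 1/4), each row's expected payoff is I: 7/2; II: 1/4.
Taking the (1/5, 4/5)-weighted average: (1/5)·(7/2) + (4/5)·(1/4) = 9/10.

9/10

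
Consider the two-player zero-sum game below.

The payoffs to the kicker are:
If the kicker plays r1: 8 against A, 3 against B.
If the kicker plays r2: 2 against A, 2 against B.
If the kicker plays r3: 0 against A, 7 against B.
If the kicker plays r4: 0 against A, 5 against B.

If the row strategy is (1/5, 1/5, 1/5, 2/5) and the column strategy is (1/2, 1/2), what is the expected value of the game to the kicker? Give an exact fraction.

Against (1/2, 1/2), each row's expected payoff is r1: 11/2; r2: 2; r3: 7/2; r4: 5/2.
Taking the (1/5, 1/5, 1/5, 2/5)-weighted average: (1/5)·(11/2) + (1/5)·(2) + (1/5)·(7/2) + (2/5)·(5/2) = 16/5.

16/5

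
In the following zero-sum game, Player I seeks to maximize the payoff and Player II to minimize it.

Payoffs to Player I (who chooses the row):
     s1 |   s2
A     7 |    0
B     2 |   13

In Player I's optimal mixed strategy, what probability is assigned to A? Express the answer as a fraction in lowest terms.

11/18

Row minima are 0 and 2, so Player I's maximin is 2; column maxima are 7 and 13, so Player II's minimax is 7. These differ, so the equilibrium is in mixed strategies.
Let Player I play A with probability p. Player II is indifferent when 7p + 2(1−p) = 13(1−p), giving p = 11/18.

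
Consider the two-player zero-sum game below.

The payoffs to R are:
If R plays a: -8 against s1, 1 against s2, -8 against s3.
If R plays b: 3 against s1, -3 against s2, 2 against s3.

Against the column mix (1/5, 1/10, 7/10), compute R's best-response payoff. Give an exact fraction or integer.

17/10

a: (-8)·(1/5) + (1)·(1/10) + (-8)·(7/10) = -71/10.
b: (3)·(1/5) + (-3)·(1/10) + (2)·(7/10) = 17/10.
The best pure response is b with expected payoff 17/10.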